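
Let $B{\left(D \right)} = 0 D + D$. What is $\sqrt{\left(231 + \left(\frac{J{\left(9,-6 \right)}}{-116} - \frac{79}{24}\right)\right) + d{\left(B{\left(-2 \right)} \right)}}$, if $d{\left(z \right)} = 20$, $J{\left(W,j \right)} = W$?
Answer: $\frac{\sqrt{29989074}}{348} \approx 15.736$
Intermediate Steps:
$B{\left(D \right)} = D$ ($B{\left(D \right)} = 0 + D = D$)
$\sqrt{\left(231 + \left(\frac{J{\left(9,-6 \right)}}{-116} - \frac{79}{24}\right)\right) + d{\left(B{\left(-2 \right)} \right)}} = \sqrt{\left(231 + \left(\frac{9}{-116} - \frac{79}{24}\right)\right) + 20} = \sqrt{\left(231 + \left(9 \left(- \frac{1}{116}\right) - \frac{79}{24}\right)\right) + 20} = \sqrt{\left(231 - \frac{2345}{696}\right) + 20} = \sqrt{\frac{158431}{696} + 20} = \sqrt{\frac{172351}{696}} = \frac{\sqrt{29989074}}{348}$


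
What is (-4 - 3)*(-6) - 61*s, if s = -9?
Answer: 591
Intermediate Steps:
(-4 - 3)*(-6) - 61*s = (-4 - 3)*(-6) - 61*(-9) = -7*(-6) + 549 = 42 + 549 = 591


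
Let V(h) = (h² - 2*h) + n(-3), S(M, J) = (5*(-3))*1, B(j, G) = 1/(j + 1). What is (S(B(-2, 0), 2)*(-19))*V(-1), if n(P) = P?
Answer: 0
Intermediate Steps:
B(j, G) = 1/(1 + j)
S(M, J) = -15 (S(M, J) = -15*1 = -15)
V(h) = -3 + h² - 2*h (V(h) = (h² - 2*h) - 3 = -3 + h² - 2*h)
(S(B(-2, 0), 2)*(-19))*V(-1) = (-15*(-19))*(-3 + (-1)² - 2*(-1)) = 285*(-3 + 1 + 2) = 285*0 = 0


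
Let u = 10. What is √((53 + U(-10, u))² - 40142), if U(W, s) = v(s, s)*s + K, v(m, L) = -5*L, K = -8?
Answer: √166883 ≈ 408.51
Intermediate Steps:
U(W, s) = -8 - 5*s² (U(W, s) = (-5*s)*s - 8 = -5*s² - 8 = -8 - 5*s²)
√((53 + U(-10, u))² - 40142) = √((53 + (-8 - 5*10²))² - 40142) = √((53 + (-8 - 5*100))² - 40142) = √((53 + (-8 - 500))² - 40142) = √((53 - 508)² - 40142) = √((-455)² - 40142) = √(207025 - 40142) = √166883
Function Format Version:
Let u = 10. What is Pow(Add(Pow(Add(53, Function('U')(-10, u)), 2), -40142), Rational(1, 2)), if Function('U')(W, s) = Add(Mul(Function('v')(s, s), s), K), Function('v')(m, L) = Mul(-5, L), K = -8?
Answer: Pow(166883, Rational(1, 2)) ≈ 408.51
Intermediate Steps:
Function('U')(W, s) = Add(-8, Mul(-5, Pow(s, 2))) (Function('U')(W, s) = Add(Mul(Mul(-5, s), s), -8) = Add(Mul(-5, Pow(s, 2)), -8) = Add(-8, Mul(-5, Pow(s, 2))))
Pow(Add(Pow(Add(53, Function('U')(-10, u)), 2), -40142), Rational(1, 2)) = Pow(Add(Pow(Add(53, Add(-8, Mul(-5, Pow(10, 2)))), 2), -40142), Rational(1, 2)) = Pow(Add(Pow(Add(53, Add(-8, Mul(-5, 100))), 2), -40142), Rational(1, 2)) = Pow(Add(Pow(Add(53, Add(-8, -500)), 2), -40142), Rational(1, 2)) = Pow(Add(Pow(Add(53, -508), 2), -40142), Rational(1, 2)) = Pow(Add(Pow(-455, 2), -40142), Rational(1, 2)) = Pow(Add(207025, -40142), Rational(1, 2)) = Pow(166883, Rational(1, 2))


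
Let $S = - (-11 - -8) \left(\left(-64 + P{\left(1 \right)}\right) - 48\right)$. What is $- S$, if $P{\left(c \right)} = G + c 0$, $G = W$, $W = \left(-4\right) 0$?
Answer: $336$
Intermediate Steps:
$W = 0$
$G = 0$
$P{\left(c \right)} = 0$ ($P{\left(c \right)} = 0 + c 0 = 0 + 0 = 0$)
$S = -336$ ($S = - (-11 - -8) \left(\left(-64 + 0\right) - 48\right) = - (-11 + 8) \left(-64 - 48\right) = \left(-1\right) \left(-3\right) \left(-112\right) = 3 \left(-112\right) = -336$)
$- S = \left(-1\right) \left(-336\right) = 336$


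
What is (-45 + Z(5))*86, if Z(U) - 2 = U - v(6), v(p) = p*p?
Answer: -6364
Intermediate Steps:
v(p) = p²
Z(U) = -34 + U (Z(U) = 2 + (U - 1*6²) = 2 + (U - 1*36) = 2 + (U - 36) = 2 + (-36 + U) = -34 + U)
(-45 + Z(5))*86 = (-45 + (-34 + 5))*86 = (-45 - 29)*86 = -74*86 = -6364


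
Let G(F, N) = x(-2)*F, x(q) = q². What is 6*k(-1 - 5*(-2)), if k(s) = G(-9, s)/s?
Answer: -24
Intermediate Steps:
G(F, N) = 4*F (G(F, N) = (-2)²*F = 4*F)
k(s) = -36/s (k(s) = (4*(-9))/s = -36/s)
6*k(-1 - 5*(-2)) = 6*(-36/(-1 - 5*(-2))) = 6*(-36/(-1 + 10)) = 6*(-36/9) = 6*(-36*⅑) = 6*(-4) = -24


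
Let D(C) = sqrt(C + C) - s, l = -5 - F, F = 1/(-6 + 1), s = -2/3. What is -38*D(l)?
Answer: -76/3 - 152*I*sqrt(15)/5 ≈ -25.333 - 117.74*I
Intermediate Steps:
s = -2/3 (s = -2*1/3 = -2/3 ≈ -0.66667)
F = -1/5 (F = 1/(-5) = -1/5 ≈ -0.20000)
l = -24/5 (l = -5 - 1*(-1/5) = -5 + 1/5 = -24/5 ≈ -4.8000)
D(C) = 2/3 + sqrt(2)*sqrt(C) (D(C) = sqrt(C + C) - 1*(-2/3) = sqrt(2*C) + 2/3 = sqrt(2)*sqrt(C) + 2/3 = 2/3 + sqrt(2)*sqrt(C))
-38*D(l) = -38*(2/3 + sqrt(2)*sqrt(-24/5)) = -38*(2/3 + sqrt(2)*(2*I*sqrt(30)/5)) = -38*(2/3 + 4*I*sqrt(15)/5) = -76/3 - 152*I*sqrt(15)/5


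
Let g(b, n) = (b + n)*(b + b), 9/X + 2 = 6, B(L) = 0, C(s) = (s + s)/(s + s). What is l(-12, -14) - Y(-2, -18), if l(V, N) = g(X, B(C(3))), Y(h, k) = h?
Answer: 97/8 ≈ 12.125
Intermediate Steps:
C(s) = 1 (C(s) = (2*s)/((2*s)) = (2*s)*(1/(2*s)) = 1)
X = 9/4 (X = 9/(-2 + 6) = 9/4 ≈ 2.2500)
g(b, n) = 2*b*(b + n) (g(b, n) = (b + n)*(2*b) = 2*b*(b + n))
l(V, N) = 81/8 (l(V, N) = 2*(9/4)*(9/4 + 0) = 2*(9/4)*(9/4) = 81/8)
l(-12, -14) - Y(-2, -18) = 81/8 - 1*(-2) = 81/8 + 2 = 97/8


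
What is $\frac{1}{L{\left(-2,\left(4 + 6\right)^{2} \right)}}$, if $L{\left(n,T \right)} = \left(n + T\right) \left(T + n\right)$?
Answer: $\frac{1}{9604} \approx 0.00010412$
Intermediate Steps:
$L{\left(n,T \right)} = \left(T + n\right)^{2}$ ($L{\left(n,T \right)} = \left(T + n\right) \left(T + n\right) = \left(T + n\right)^{2}$)
$\frac{1}{L{\left(-2,\left(4 + 6\right)^{2} \right)}} = \frac{1}{\left(\left(4 + 6\right)^{2} - 2\right)^{2}} = \frac{1}{\left(10^{2} - 2\right)^{2}} = \frac{1}{\left(100 - 2\right)^{2}} = \frac{1}{98^{2}} = \frac{1}{9604}$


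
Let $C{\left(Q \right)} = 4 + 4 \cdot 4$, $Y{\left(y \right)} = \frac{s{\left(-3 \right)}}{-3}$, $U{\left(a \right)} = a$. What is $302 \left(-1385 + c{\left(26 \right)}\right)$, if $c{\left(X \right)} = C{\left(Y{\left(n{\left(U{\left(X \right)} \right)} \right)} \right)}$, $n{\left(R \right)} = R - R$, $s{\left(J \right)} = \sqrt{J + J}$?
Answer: $-412230$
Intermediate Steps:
$s{\left(J \right)} = \sqrt{2} \sqrt{J}$ ($s{\left(J \right)} = \sqrt{2 J} = \sqrt{2} \sqrt{J}$)
$n{\left(R \right)} = 0$
$Y{\left(y \right)} = - \frac{i \sqrt{6}}{3}$ ($Y{\left(y \right)} = \frac{\sqrt{2} \sqrt{-3}}{-3} = \sqrt{2} i \sqrt{3} \left(- \frac{1}{3}\right) = i \sqrt{6} \left(- \frac{1}{3}\right) = - \frac{i \sqrt{6}}{3}$)
$C{\left(Q \right)} = 20$ ($C{\left(Q \right)} = 4 + 16 = 20$)
$c{\left(X \right)} = 20$
$302 \left(-1385 + c{\left(26 \right)}\right) = 302 \left(-1385 + 20\right) = 302 \left(-1365\right) = -412230$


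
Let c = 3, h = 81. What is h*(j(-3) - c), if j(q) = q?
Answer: -486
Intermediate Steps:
h*(j(-3) - c) = 81*(-3 - 1*3) = 81*(-3 - 3) = 81*(-6) = -486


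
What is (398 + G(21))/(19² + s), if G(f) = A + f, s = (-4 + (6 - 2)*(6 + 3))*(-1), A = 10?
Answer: 429/329 ≈ 1.3040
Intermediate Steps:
s = -32 (s = (-4 + 4*9)*(-1) = (-4 + 36)*(-1) = 32*(-1) = -32)
G(f) = 10 + f
(398 + G(21))/(19² + s) = (398 + (10 + 21))/(19² - 32) = (398 + 31)/(361 - 32) = 429/329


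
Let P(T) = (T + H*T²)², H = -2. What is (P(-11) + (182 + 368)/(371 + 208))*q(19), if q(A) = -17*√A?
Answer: -630049937*√19/579 ≈ -4.7432e+6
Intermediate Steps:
P(T) = (T - 2*T²)²
(P(-11) + (182 + 368)/(371 + 208))*q(19) = ((-11)²*(-1 + 2*(-11))² + (182 + 368)/(371 + 208))*(-17*√19) = (121*(-1 - 22)² + 550/579)*(-17*√19) = (121*(-23)² + 550*(1/579))*(-17*√19) = (121*529 + 550/579)*(-17*√19) = (64009 + 550/579)*(-17*√19) = 37061761*(-17*√19)/579 = -630049937*√19/579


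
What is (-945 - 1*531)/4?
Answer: -369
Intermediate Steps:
(-945 - 1*531)/4 = (-945 - 531)*(1/4) = -1476*1/4 = -369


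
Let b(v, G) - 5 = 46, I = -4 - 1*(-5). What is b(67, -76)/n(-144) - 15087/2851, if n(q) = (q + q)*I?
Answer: -1496819/273696 ≈ -5.4689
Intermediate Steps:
I = 1 (I = -4 + 5 = 1)
b(v, G) = 51 (b(v, G) = 5 + 46 = 51)
n(q) = 2*q (n(q) = (q + q)*1 = (2*q)*1 = 2*q)
b(67, -76)/n(-144) - 15087/2851 = 51/((2*(-144))) - 15087/2851 = 51/(-288) - 15087*1/2851 = 51*(-1/288) - 15087/2851 = -17/96 - 15087/2851 = -1496819/273696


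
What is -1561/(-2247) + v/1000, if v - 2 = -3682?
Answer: -23957/8025 ≈ -2.9853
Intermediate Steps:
v = -3680 (v = 2 - 3682 = -3680)
-1561/(-2247) + v/1000 = -1561/(-2247) - 3680/1000 = -1561*(-1/2247) - 3680*1/1000 = 223/321 - 92/25 = -23957/8025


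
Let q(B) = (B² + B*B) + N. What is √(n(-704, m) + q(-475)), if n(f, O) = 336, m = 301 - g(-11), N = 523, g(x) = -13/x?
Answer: √452109 ≈ 672.39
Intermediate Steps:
m = 3298/11 (m = 301 - (-13)/(-11) = 301 - (-13)*(-1)/11 = 301 - 1*13/11 = 301 - 13/11 = 3298/11 ≈ 299.82)
q(B) = 523 + 2*B² (q(B) = (B² + B*B) + 523 = (B² + B²) + 523 = 2*B² + 523 = 523 + 2*B²)
√(n(-704, m) + q(-475)) = √(336 + (523 + 2*(-475)²)) = √(336 + (523 + 2*225625)) = √(336 + (523 + 451250)) = √(336 + 451773) = √452109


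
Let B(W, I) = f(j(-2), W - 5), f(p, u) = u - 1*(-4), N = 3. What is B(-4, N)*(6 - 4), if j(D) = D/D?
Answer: -10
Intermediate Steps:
j(D) = 1
f(p, u) = 4 + u (f(p, u) = u + 4 = 4 + u)
B(W, I) = -1 + W (B(W, I) = 4 + (W - 5) = 4 + (-5 + W) = -1 + W)
B(-4, N)*(6 - 4) = (-1 - 4)*(6 - 4) = -5*2 = -10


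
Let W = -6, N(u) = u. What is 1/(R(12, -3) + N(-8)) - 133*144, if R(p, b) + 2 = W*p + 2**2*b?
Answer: -1800289/94 ≈ -19152.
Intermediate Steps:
R(p, b) = -2 - 6*p + 4*b (R(p, b) = -2 + (-6*p + 2**2*b) = -2 + (-6*p + 4*b) = -2 - 6*p + 4*b)
1/(R(12, -3) + N(-8)) - 133*144 = 1/((-2 - 6*12 + 4*(-3)) - 8) - 133*144 = 1/((-2 - 72 - 12) - 8) - 19152 = 1/(-86 - 8) - 19152 = 1/(-94) - 19152 = -1/94 - 19152 = -1800289/94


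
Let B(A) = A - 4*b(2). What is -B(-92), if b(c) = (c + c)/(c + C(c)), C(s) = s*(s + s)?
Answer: 468/5 ≈ 93.600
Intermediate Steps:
C(s) = 2*s**2 (C(s) = s*(2*s) = 2*s**2)
b(c) = 2*c/(c + 2*c**2) (b(c) = (c + c)/(c + 2*c**2) = (2*c)/(c + 2*c**2) = 2*c/(c + 2*c**2))
B(A) = -8/5 + A (B(A) = A - 8/(1 + 2*2) = A - 8/(1 + 4) = A - 8/5 = -8/5 + A)
-B(-92) = -(-8/5 - 92) = -1*(-468/5) = 468/5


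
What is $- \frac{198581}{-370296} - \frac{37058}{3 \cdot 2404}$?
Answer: $- \frac{1024188583}{222547896} \approx -4.6021$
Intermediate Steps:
$- \frac{198581}{-370296} - \frac{37058}{3 \cdot 2404} = \left(-198581\right) \left(- \frac{1}{370296}\right) - \frac{37058}{7212} = \frac{198581}{370296} - \frac{18529}{3606} = - \frac{1024188583}{222547896}$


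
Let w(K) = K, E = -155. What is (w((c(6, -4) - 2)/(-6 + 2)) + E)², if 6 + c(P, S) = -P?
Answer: 91809/4 ≈ 22952.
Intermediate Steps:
c(P, S) = -6 - P
(w((c(6, -4) - 2)/(-6 + 2)) + E)² = (((-6 - 1*6) - 2)/(-6 + 2) - 155)² = (((-6 - 6) - 2)/(-4) - 155)² = ((-12 - 2)*(-¼) - 155)² = (-14*(-¼) - 155)² = (7/2 - 155)² = (-303/2)² = 91809/4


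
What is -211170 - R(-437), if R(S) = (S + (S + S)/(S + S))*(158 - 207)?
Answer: -232534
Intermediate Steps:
R(S) = -49 - 49*S (R(S) = (S + (2*S)/((2*S)))*(-49) = (S + (2*S)*(1/(2*S)))*(-49) = (S + 1)*(-49) = (1 + S)*(-49) = -49 - 49*S)
-211170 - R(-437) = -211170 - (-49 - 49*(-437)) = -211170 - (-49 + 21413) = -211170 - 1*21364 = -211170 - 21364 = -232534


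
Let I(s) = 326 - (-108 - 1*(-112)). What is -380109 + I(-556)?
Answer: -379787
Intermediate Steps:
I(s) = 322 (I(s) = 326 - (-108 + 112) = 326 - 1*4 = 326 - 4 = 322)
-380109 + I(-556) = -380109 + 322 = -379787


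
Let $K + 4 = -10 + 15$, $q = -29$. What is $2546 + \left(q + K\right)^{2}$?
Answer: $3330$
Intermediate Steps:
$K = 1$ ($K = -4 + \left(-10 + 15\right) = -4 + 5 = 1$)
$2546 + \left(q + K\right)^{2} = 2546 + \left(-29 + 1\right)^{2} = 2546 + \left(-28\right)^{2} = 2546 + 784 = 3330$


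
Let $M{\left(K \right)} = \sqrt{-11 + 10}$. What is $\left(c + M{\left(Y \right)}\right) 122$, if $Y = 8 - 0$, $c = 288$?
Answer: $35136 + 122 i \approx 35136.0 + 122.0 i$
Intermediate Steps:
$Y = 8$ ($Y = 8 + 0 = 8$)
$M{\left(K \right)} = i$ ($M{\left(K \right)} = \sqrt{-1} = i$)
$\left(c + M{\left(Y \right)}\right) 122 = \left(288 + i\right) 122 = 35136 + 122 i$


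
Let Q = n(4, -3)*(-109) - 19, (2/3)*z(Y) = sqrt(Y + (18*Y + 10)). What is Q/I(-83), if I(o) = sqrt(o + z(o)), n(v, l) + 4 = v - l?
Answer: -346*sqrt(2)/sqrt(-166 + 3*I*sqrt(1567)) ≈ -10.464 + 32.613*I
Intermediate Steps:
z(Y) = 3*sqrt(10 + 19*Y)/2 (z(Y) = 3*sqrt(Y + (18*Y + 10))/2 = 3*sqrt(Y + (10 + 18*Y))/2 = 3*sqrt(10 + 19*Y)/2)
n(v, l) = -4 + v - l (n(v, l) = -4 + (v - l) = -4 + v - l)
I(o) = sqrt(o + 3*sqrt(10 + 19*o)/2)
Q = -346 (Q = (-4 + 4 - 1*(-3))*(-109) - 19 = (-4 + 4 + 3)*(-109) - 19 = 3*(-109) - 19 = -327 - 19 = -346)
Q/I(-83) = -346*2/sqrt(4*(-83) + 6*sqrt(10 + 19*(-83))) = -346*2/sqrt(-332 + 6*sqrt(10 - 1577)) = -346*2/sqrt(-332 + 6*sqrt(-1567)) = -346*2/sqrt(-332 + 6*(I*sqrt(1567))) = -346*2/sqrt(-332 + 6*I*sqrt(1567)) = -692/sqrt(-332 + 6*I*sqrt(1567))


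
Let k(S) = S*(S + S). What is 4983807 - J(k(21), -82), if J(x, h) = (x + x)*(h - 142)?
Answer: 5378943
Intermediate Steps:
k(S) = 2*S² (k(S) = S*(2*S) = 2*S²)
J(x, h) = 2*x*(-142 + h) (J(x, h) = (2*x)*(-142 + h) = 2*x*(-142 + h))
4983807 - J(k(21), -82) = 4983807 - 2*2*21²*(-142 - 82) = 4983807 - 2*2*441*(-224) = 4983807 - 2*882*(-224) = 4983807 - 1*(-395136) = 4983807 + 395136 = 5378943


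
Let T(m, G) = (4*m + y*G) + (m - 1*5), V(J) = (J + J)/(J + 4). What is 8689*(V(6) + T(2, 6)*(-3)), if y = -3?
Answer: 1746489/5 ≈ 3.4930e+5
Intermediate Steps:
V(J) = 2*J/(4 + J) (V(J) = (2*J)/(4 + J) = 2*J/(4 + J))
T(m, G) = -5 - 3*G + 5*m (T(m, G) = (4*m - 3*G) + (m - 1*5) = (-3*G + 4*m) + (m - 5) = (-3*G + 4*m) + (-5 + m) = -5 - 3*G + 5*m)
8689*(V(6) + T(2, 6)*(-3)) = 8689*(2*6/(4 + 6) + (-5 - 3*6 + 5*2)*(-3)) = 8689*(2*6/10 + (-5 - 18 + 10)*(-3)) = 8689*(2*6*(⅒) - 13*(-3)) = 8689*(6/5 + 39) = 8689*(201/5) = 1746489/5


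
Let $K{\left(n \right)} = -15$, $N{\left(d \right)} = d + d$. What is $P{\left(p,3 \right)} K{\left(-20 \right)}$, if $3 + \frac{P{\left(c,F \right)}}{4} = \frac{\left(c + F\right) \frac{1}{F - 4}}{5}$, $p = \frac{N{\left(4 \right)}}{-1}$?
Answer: $120$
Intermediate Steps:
$N{\left(d \right)} = 2 d$
$p = -8$ ($p = \frac{2 \cdot 4}{-1} = 8 \left(-1\right) = -8$)
$P{\left(c,F \right)} = -12 + \frac{4 \left(F + c\right)}{5 \left(-4 + F\right)}$ ($P{\left(c,F \right)} = -12 + 4 \frac{\left(c + F\right) \frac{1}{F - 4}}{5} = -12 + 4 \frac{F + c}{-4 + F} \frac{1}{5} = -12 + 4 \frac{F + c}{5 \left(-4 + F\right)} = -12 + \frac{4 \left(F + c\right)}{5 \left(-4 + F\right)}$)
$P{\left(p,3 \right)} K{\left(-20 \right)} = \frac{4 \left(60 - 8 - 42\right)}{5 \left(-4 + 3\right)} \left(-15\right) = \frac{4 \left(60 - 8 - 42\right)}{5 \left(-1\right)} \left(-15\right) = \frac{4}{5} \left(-1\right) 10 \left(-15\right) = \left(-8\right) \left(-15\right) = 120$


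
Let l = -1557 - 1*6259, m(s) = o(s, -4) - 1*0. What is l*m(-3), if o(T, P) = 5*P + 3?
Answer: 132872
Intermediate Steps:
o(T, P) = 3 + 5*P
m(s) = -17 (m(s) = (3 + 5*(-4)) - 1*0 = (3 - 20) + 0 = -17 + 0 = -17)
l = -7816 (l = -1557 - 6259 = -7816)
l*m(-3) = -7816*(-17) = 132872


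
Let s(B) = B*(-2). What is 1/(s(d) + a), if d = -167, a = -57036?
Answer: -1/56702 ≈ -1.7636e-5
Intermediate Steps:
s(B) = -2*B
1/(s(d) + a) = 1/(-2*(-167) - 57036) = 1/(334 - 57036) = 1/(-56702) = -1/56702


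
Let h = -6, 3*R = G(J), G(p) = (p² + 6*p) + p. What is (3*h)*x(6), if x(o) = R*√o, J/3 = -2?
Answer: 36*√6 ≈ 88.182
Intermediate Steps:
J = -6 (J = 3*(-2) = -6)
G(p) = p² + 7*p
R = -2 (R = (-6*(7 - 6))/3 = (-6*1)/3 = (⅓)*(-6) = -2)
x(o) = -2*√o
(3*h)*x(6) = (3*(-6))*(-2*√6) = -(-36)*√6 = 36*√6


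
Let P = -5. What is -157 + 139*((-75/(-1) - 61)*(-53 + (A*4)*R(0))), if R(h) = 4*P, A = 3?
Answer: -570335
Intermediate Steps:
R(h) = -20 (R(h) = 4*(-5) = -20)
-157 + 139*((-75/(-1) - 61)*(-53 + (A*4)*R(0))) = -157 + 139*((-75/(-1) - 61)*(-53 + (3*4)*(-20))) = -157 + 139*((-75*(-1) - 61)*(-53 + 12*(-20))) = -157 + 139*((75 - 61)*(-53 - 240)) = -157 + 139*(14*(-293)) = -157 + 139*(-4102) = -157 - 570178 = -570335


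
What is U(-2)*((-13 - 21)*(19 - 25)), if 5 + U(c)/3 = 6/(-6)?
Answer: -3672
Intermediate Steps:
U(c) = -18 (U(c) = -15 + 3*(6/(-6)) = -15 + 3*(6*(-⅙)) = -15 + 3*(-1) = -15 - 3 = -18)
U(-2)*((-13 - 21)*(19 - 25)) = -18*(-13 - 21)*(19 - 25) = -(-612)*(-6) = -18*204 = -3672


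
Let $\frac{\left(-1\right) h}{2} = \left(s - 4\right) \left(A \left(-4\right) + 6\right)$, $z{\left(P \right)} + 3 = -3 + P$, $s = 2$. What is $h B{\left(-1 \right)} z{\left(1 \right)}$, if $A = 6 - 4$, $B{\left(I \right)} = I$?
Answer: $-40$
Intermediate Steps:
$A = 2$ ($A = 6 - 4 = 2$)
$z{\left(P \right)} = -6 + P$ ($z{\left(P \right)} = -3 + \left(-3 + P\right) = -6 + P$)
$h = -8$ ($h = - 2 \left(2 - 4\right) \left(2 \left(-4\right) + 6\right) = - 2 \left(- 2 \left(-8 + 6\right)\right) = - 2 \left(\left(-2\right) \left(-2\right)\right) = \left(-2\right) 4 = -8$)
$h B{\left(-1 \right)} z{\left(1 \right)} = - 8 \left(- (-6 + 1)\right) = - 8 \left(\left(-1\right) \left(-5\right)\right) = \left(-8\right) 5 = -40$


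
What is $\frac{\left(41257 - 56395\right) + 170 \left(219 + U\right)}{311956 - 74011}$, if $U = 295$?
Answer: $\frac{72242}{237945} \approx 0.30361$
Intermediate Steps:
$\frac{\left(41257 - 56395\right) + 170 \left(219 + U\right)}{311956 - 74011} = \frac{\left(41257 - 56395\right) + 170 \left(219 + 295\right)}{311956 - 74011} = \frac{\left(41257 - 56395\right) + 170 \cdot 514}{237945} = \left(-15138 + 87380\right) \frac{1}{237945} = 72242 \cdot \frac{1}{237945} = \frac{72242}{237945}$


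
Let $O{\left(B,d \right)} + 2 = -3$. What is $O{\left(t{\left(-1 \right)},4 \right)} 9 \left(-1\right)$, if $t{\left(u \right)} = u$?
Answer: $45$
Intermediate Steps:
$O{\left(B,d \right)} = -5$ ($O{\left(B,d \right)} = -2 - 3 = -5$)
$O{\left(t{\left(-1 \right)},4 \right)} 9 \left(-1\right) = - 5 \cdot 9 \left(-1\right) = \left(-5\right) \left(-9\right) = 45$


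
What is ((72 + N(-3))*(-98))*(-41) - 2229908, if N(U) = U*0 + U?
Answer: -1952666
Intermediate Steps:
N(U) = U (N(U) = 0 + U = U)
((72 + N(-3))*(-98))*(-41) - 2229908 = ((72 - 3)*(-98))*(-41) - 2229908 = (69*(-98))*(-41) - 2229908 = -6762*(-41) - 2229908 = 277242 - 2229908 = -1952666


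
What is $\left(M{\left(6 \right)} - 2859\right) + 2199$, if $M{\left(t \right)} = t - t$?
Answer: $-660$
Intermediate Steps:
$M{\left(t \right)} = 0$
$\left(M{\left(6 \right)} - 2859\right) + 2199 = \left(0 - 2859\right) + 2199 = -2859 + 2199 = -660$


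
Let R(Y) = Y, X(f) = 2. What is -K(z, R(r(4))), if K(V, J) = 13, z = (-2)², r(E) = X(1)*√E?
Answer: -13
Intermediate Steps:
r(E) = 2*√E
z = 4
-K(z, R(r(4))) = -1*13 = -13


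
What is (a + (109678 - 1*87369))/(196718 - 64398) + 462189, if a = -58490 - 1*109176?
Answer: 61156703123/132320 ≈ 4.6219e+5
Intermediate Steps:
a = -167666 (a = -58490 - 109176 = -167666)
(a + (109678 - 1*87369))/(196718 - 64398) + 462189 = (-167666 + (109678 - 1*87369))/(196718 - 64398) + 462189 = (-167666 + (109678 - 87369))/132320 + 462189 = (-167666 + 22309)*(1/132320) + 462189 = -145357*1/132320 + 462189 = -145357/132320 + 462189 = 61156703123/132320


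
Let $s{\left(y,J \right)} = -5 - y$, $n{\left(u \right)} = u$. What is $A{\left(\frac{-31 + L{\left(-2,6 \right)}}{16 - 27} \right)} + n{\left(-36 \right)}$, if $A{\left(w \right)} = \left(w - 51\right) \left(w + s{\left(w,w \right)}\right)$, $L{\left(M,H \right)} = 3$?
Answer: $\frac{2269}{11} \approx 206.27$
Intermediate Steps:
$A{\left(w \right)} = 255 - 5 w$ ($A{\left(w \right)} = \left(w - 51\right) \left(w - \left(5 + w\right)\right) = \left(-51 + w\right) \left(-5\right) = 255 - 5 w$)
$A{\left(\frac{-31 + L{\left(-2,6 \right)}}{16 - 27} \right)} + n{\left(-36 \right)} = \left(255 - 5 \frac{-31 + 3}{16 - 27}\right) - 36 = \left(255 - 5 \left(- \frac{28}{-11}\right)\right) - 36 = \left(255 - 5 \left(\left(-28\right) \left(- \frac{1}{11}\right)\right)\right) - 36 = \left(255 - \frac{140}{11}\right) - 36 = \frac{2665}{11} - 36 = \frac{2269}{11}$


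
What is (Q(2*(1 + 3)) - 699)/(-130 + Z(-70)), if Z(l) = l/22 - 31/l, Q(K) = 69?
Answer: 485100/102209 ≈ 4.7462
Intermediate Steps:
Z(l) = -31/l + l/22 (Z(l) = l*(1/22) - 31/l = l/22 - 31/l = -31/l + l/22)
(Q(2*(1 + 3)) - 699)/(-130 + Z(-70)) = (69 - 699)/(-130 + (-31/(-70) + (1/22)*(-70))) = -630/(-130 + (-31*(-1/70) - 35/11)) = -630/(-130 + (31/70 - 35/11)) = -630/(-130 - 2109/770) = -630/(-102209/770) = -630*(-770/102209) = 485100/102209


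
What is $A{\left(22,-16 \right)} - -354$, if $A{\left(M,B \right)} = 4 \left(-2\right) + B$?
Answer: $330$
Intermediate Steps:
$A{\left(M,B \right)} = -8 + B$
$A{\left(22,-16 \right)} - -354 = \left(-8 - 16\right) - -354 = -24 + 354 = 330$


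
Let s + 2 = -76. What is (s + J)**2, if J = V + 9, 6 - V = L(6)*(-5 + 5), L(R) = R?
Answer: 3969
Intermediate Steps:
s = -78 (s = -2 - 76 = -78)
V = 6 (V = 6 - 6*(-5 + 5) = 6 - 6*0 = 6 - 1*0 = 6 + 0 = 6)
J = 15 (J = 6 + 9 = 15)
(s + J)**2 = (-78 + 15)**2 = (-63)**2 = 3969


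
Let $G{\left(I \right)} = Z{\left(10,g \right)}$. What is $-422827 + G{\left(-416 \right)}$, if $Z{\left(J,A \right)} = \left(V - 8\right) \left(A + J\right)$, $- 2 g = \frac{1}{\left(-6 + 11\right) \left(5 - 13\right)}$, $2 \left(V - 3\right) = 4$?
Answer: $- \frac{33828563}{80} \approx -4.2286 \cdot 10^{5}$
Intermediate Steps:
$V = 5$ ($V = 3 + \frac{1}{2} \cdot 4 = 3 + 2 = 5$)
$g = \frac{1}{80}$ ($g = - \frac{1}{2 \left(-6 + 11\right) \left(5 - 13\right)} = - \frac{1}{2 \cdot 5 \left(-8\right)} = - \frac{1}{2 \left(-40\right)} = \left(- \frac{1}{2}\right) \left(- \frac{1}{40}\right) = \frac{1}{80} \approx 0.0125$)
$Z{\left(J,A \right)} = - 3 A - 3 J$ ($Z{\left(J,A \right)} = \left(5 - 8\right) \left(A + J\right) = - 3 \left(A + J\right) = - 3 A - 3 J$)
$G{\left(I \right)} = - \frac{2403}{80}$ ($G{\left(I \right)} = \left(-3\right) \frac{1}{80} - 30 = - \frac{3}{80} - 30 = - \frac{2403}{80}$)
$-422827 + G{\left(-416 \right)} = -422827 - \frac{2403}{80} = - \frac{33828563}{80}$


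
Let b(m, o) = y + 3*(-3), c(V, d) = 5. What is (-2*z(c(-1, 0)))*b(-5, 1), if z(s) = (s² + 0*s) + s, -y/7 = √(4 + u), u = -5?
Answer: 540 + 420*I ≈ 540.0 + 420.0*I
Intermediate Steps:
y = -7*I (y = -7*√(4 - 5) = -7*I ≈ -7.0*I)
z(s) = s + s² (z(s) = (s² + 0) + s = s² + s = s + s²)
b(m, o) = -9 - 7*I (b(m, o) = -7*I + 3*(-3) = -7*I - 9 = -9 - 7*I)
(-2*z(c(-1, 0)))*b(-5, 1) = (-10*(1 + 5))*(-9 - 7*I) = (-10*6)*(-9 - 7*I) = (-2*30)*(-9 - 7*I) = -60*(-9 - 7*I) = 540 + 420*I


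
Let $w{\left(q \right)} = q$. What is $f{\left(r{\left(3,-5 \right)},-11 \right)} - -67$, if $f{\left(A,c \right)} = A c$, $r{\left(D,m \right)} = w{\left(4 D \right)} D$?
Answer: $-329$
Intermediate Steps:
$r{\left(D,m \right)} = 4 D^{2}$ ($r{\left(D,m \right)} = 4 D D = 4 D^{2}$)
$f{\left(r{\left(3,-5 \right)},-11 \right)} - -67 = 4 \cdot 3^{2} \left(-11\right) - -67 = 4 \cdot 9 \left(-11\right) + 67 = 36 \left(-11\right) + 67 = -396 + 67 = -329$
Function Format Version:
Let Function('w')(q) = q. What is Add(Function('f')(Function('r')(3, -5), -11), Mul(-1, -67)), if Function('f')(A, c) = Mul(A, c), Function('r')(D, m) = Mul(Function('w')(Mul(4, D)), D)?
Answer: -329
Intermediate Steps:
Function('r')(D, m) = Mul(4, Pow(D, 2)) (Function('r')(D, m) = Mul(Mul(4, D), D) = Mul(4, Pow(D, 2)))
Add(Function('f')(Function('r')(3, -5), -11), Mul(-1, -67)) = Add(Mul(Mul(4, Pow(3, 2)), -11), Mul(-1, -67)) = Add(Mul(Mul(4, 9), -11), 67) = Add(Mul(36, -11), 67) = Add(-396, 67) = -329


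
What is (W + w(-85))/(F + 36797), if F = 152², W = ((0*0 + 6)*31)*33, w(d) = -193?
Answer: 145/1461 ≈ 0.099247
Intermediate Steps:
W = 6138 (W = ((0 + 6)*31)*33 = (6*31)*33 = 186*33 = 6138)
F = 23104
(W + w(-85))/(F + 36797) = (6138 - 193)/(23104 + 36797) = 5945/59901 = 5945*(1/59901) = 145/1461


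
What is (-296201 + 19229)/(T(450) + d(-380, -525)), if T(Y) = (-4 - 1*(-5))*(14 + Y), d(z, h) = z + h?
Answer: 92324/147 ≈ 628.05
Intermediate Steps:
d(z, h) = h + z
T(Y) = 14 + Y (T(Y) = (-4 + 5)*(14 + Y) = 1*(14 + Y) = 14 + Y)
(-296201 + 19229)/(T(450) + d(-380, -525)) = (-296201 + 19229)/((14 + 450) + (-525 - 380)) = -276972/(464 - 905) = -276972/(-441) = -276972*(-1/441) = 92324/147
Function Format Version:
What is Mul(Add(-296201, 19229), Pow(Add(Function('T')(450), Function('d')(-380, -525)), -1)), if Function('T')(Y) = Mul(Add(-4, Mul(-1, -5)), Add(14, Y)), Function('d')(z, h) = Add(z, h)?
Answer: Rational(92324, 147) ≈ 628.05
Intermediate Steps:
Function('d')(z, h) = Add(h, z)
Function('T')(Y) = Add(14, Y) (Function('T')(Y) = Mul(Add(-4, 5), Add(14, Y)) = Mul(1, Add(14, Y)) = Add(14, Y))
Mul(Add(-296201, 19229), Pow(Add(Function('T')(450), Function('d')(-380, -525)), -1)) = Mul(Add(-296201, 19229), Pow(Add(Add(14, 450), Add(-525, -380)), -1)) = Mul(-276972, Pow(Add(464, -905), -1)) = Mul(-276972, Pow(-441, -1)) = Mul(-276972, Rational(-1, 441)) = Rational(92324, 147)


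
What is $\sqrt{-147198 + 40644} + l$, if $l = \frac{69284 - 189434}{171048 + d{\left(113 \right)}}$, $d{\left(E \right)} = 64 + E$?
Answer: $- \frac{534}{761} + i \sqrt{106554} \approx -0.70171 + 326.43 i$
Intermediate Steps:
$l = - \frac{534}{761}$ ($l = \frac{69284 - 189434}{171048 + \left(64 + 113\right)} = - \frac{120150}{171048 + 177} = - \frac{120150}{171225} = \left(-120150\right) \frac{1}{171225} = - \frac{534}{761} \approx -0.70171$)
$\sqrt{-147198 + 40644} + l = \sqrt{-147198 + 40644} - \frac{534}{761} = \sqrt{-106554} - \frac{534}{761} = i \sqrt{106554} - \frac{534}{761} = - \frac{534}{761} + i \sqrt{106554}$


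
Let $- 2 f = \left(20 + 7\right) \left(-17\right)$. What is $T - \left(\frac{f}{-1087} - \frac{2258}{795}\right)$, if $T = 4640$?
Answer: $\frac{8024724997}{1728330} \approx 4643.1$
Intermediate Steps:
$f = \frac{459}{2}$ ($f = - \frac{\left(20 + 7\right) \left(-17\right)}{2} = - \frac{27 \left(-17\right)}{2} = \left(- \frac{1}{2}\right) \left(-459\right) = \frac{459}{2} \approx 229.5$)
$T - \left(\frac{f}{-1087} - \frac{2258}{795}\right) = 4640 - \left(\frac{459}{2 \left(-1087\right)} - \frac{2258}{795}\right) = 4640 - \left(\frac{459}{2} \left(- \frac{1}{1087}\right) - \frac{2258}{795}\right) = 4640 - \left(- \frac{459}{2174} - \frac{2258}{795}\right) = 4640 - - \frac{5273797}{1728330} = 4640 + \frac{5273797}{1728330} = \frac{8024724997}{1728330}$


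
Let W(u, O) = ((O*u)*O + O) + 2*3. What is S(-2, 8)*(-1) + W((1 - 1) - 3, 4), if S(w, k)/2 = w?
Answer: -34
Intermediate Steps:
S(w, k) = 2*w
W(u, O) = 6 + O + u*O² (W(u, O) = (u*O² + O) + 6 = (O + u*O²) + 6 = 6 + O + u*O²)
S(-2, 8)*(-1) + W((1 - 1) - 3, 4) = (2*(-2))*(-1) + (6 + 4 + ((1 - 1) - 3)*4²) = -4*(-1) + (6 + 4 + (0 - 3)*16) = 4 + (6 + 4 - 3*16) = 4 + (6 + 4 - 48) = 4 - 38 = -34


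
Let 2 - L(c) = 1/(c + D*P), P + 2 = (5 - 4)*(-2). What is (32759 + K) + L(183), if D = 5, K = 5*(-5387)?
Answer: 949637/163 ≈ 5826.0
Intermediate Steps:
K = -26935
P = -4 (P = -2 + (5 - 4)*(-2) = -2 + 1*(-2) = -2 - 2 = -4)
L(c) = 2 - 1/(-20 + c) (L(c) = 2 - 1/(c + 5*(-4)) = 2 - 1/(c - 20) = 2 - 1/(-20 + c))
(32759 + K) + L(183) = (32759 - 26935) + (-41 + 2*183)/(-20 + 183) = 5824 + (-41 + 366)/163 = 5824 + (1/163)*325 = 5824 + 325/163 = 949637/163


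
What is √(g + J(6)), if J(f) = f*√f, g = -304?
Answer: √(-304 + 6*√6) ≈ 17.009*I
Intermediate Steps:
J(f) = f^(3/2)
√(g + J(6)) = √(-304 + 6^(3/2)) = √(-304 + 6*√6)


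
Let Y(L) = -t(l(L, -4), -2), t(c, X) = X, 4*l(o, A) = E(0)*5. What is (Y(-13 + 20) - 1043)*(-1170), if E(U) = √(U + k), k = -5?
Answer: 1217970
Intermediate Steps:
E(U) = √(-5 + U) (E(U) = √(U - 5) = √(-5 + U))
l(o, A) = 5*I*√5/4 (l(o, A) = (√(-5 + 0)*5)/4 = (√(-5)*5)/4 = ((I*√5)*5)/4 = (5*I*√5)/4 = 5*I*√5/4)
Y(L) = 2 (Y(L) = -1*(-2) = 2)
(Y(-13 + 20) - 1043)*(-1170) = (2 - 1043)*(-1170) = -1041*(-1170) = 1217970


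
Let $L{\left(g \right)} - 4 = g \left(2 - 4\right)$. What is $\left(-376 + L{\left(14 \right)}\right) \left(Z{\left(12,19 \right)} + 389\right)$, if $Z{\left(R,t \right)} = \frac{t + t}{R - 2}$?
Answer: $-157120$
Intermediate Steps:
$L{\left(g \right)} = 4 - 2 g$ ($L{\left(g \right)} = 4 + g \left(2 - 4\right) = 4 + g \left(-2\right) = 4 - 2 g$)
$Z{\left(R,t \right)} = \frac{2 t}{-2 + R}$
$\left(-376 + L{\left(14 \right)}\right) \left(Z{\left(12,19 \right)} + 389\right) = \left(-376 + \left(4 - 28\right)\right) \left(2 \cdot 19 \frac{1}{-2 + 12} + 389\right) = \left(-376 + \left(4 - 28\right)\right) \left(2 \cdot 19 \cdot \frac{1}{10} + 389\right) = \left(-376 - 24\right) \left(2 \cdot 19 \cdot \frac{1}{10} + 389\right) = - 400 \left(\frac{19}{5} + 389\right) = \left(-400\right) \frac{1964}{5} = -157120$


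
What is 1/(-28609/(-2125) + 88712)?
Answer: 2125/188541609 ≈ 1.1271e-5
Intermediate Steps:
1/(-28609/(-2125) + 88712) = 1/(-28609*(-1/2125) + 88712) = 1/(28609/2125 + 88712) = 1/(188541609/2125) = 2125/188541609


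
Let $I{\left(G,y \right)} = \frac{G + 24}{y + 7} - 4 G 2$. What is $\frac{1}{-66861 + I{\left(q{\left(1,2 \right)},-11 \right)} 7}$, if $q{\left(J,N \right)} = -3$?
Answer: $- \frac{4}{266919} \approx -1.4986 \cdot 10^{-5}$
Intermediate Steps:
$I{\left(G,y \right)} = - 8 G + \frac{24 + G}{7 + y}$ ($I{\left(G,y \right)} = \frac{24 + G}{7 + y} - 8 G = - 8 G + \frac{24 + G}{7 + y}$)
$\frac{1}{-66861 + I{\left(q{\left(1,2 \right)},-11 \right)} 7} = \frac{1}{-66861 + \frac{24 - -165 - \left(-24\right) \left(-11\right)}{7 - 11} \cdot 7} = \frac{1}{-66861 + \frac{24 + 165 - 264}{-4} \cdot 7} = \frac{1}{-66861 + \left(- \frac{1}{4}\right) \left(-75\right) 7} = \frac{1}{-66861 + \frac{75}{4} \cdot 7} = \frac{1}{-66861 + \frac{525}{4}} = \frac{1}{- \frac{266919}{4}} = - \frac{4}{266919}$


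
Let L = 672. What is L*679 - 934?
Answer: 455354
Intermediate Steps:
L*679 - 934 = 672*679 - 934 = 456288 - 934 = 455354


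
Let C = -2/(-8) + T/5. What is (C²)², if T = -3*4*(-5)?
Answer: 5764801/256 ≈ 22519.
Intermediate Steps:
T = 60 (T = -12*(-5) = 60)
C = 49/4 (C = -2/(-8) + 60/5 = -2*(-⅛) + 60*(⅕) = ¼ + 12 = 49/4 ≈ 12.250)
(C²)² = ((49/4)²)² = (2401/16)² = 5764801/256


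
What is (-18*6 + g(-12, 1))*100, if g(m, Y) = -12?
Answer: -12000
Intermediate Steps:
(-18*6 + g(-12, 1))*100 = (-18*6 - 12)*100 = (-108 - 12)*100 = -120*100 = -12000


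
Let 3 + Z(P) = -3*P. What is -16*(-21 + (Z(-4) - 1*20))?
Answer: 512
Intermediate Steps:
Z(P) = -3 - 3*P
-16*(-21 + (Z(-4) - 1*20)) = -16*(-21 + ((-3 - 3*(-4)) - 1*20)) = -16*(-21 + ((-3 + 12) - 20)) = -16*(-21 + (9 - 20)) = -16*(-21 - 11) = -16*(-32) = 512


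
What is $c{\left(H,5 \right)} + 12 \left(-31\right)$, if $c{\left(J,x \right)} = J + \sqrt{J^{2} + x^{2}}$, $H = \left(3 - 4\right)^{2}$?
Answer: $-371 + \sqrt{26} \approx -365.9$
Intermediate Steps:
$H = 1$ ($H = \left(-1\right)^{2} = 1$)
$c{\left(H,5 \right)} + 12 \left(-31\right) = \left(1 + \sqrt{1^{2} + 5^{2}}\right) + 12 \left(-31\right) = \left(1 + \sqrt{1 + 25}\right) - 372 = \left(1 + \sqrt{26}\right) - 372 = -371 + \sqrt{26}$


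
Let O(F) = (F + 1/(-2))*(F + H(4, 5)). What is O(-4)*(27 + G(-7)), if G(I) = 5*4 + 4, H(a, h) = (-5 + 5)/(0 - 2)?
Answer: 918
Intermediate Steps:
H(a, h) = 0 (H(a, h) = 0/(-2) = 0*(-½) = 0)
G(I) = 24 (G(I) = 20 + 4 = 24)
O(F) = F*(-½ + F) (O(F) = (F + 1/(-2))*(F + 0) = (F - ½)*F = (-½ + F)*F = F*(-½ + F))
O(-4)*(27 + G(-7)) = (-4*(-½ - 4))*(27 + 24) = -4*(-9/2)*51 = 18*51 = 918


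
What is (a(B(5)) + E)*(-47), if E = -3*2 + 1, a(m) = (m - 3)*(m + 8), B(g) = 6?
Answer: -1739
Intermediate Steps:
a(m) = (-3 + m)*(8 + m)
E = -5 (E = -6 + 1 = -5)
(a(B(5)) + E)*(-47) = ((-24 + 6² + 5*6) - 5)*(-47) = ((-24 + 36 + 30) - 5)*(-47) = (42 - 5)*(-47) = 37*(-47) = -1739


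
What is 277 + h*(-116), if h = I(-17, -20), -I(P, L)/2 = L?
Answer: -4363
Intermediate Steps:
I(P, L) = -2*L
h = 40 (h = -2*(-20) = 40)
277 + h*(-116) = 277 + 40*(-116) = 277 - 4640 = -4363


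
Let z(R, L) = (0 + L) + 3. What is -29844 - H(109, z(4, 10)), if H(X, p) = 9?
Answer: -29853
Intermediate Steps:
z(R, L) = 3 + L (z(R, L) = L + 3 = 3 + L)
-29844 - H(109, z(4, 10)) = -29844 - 1*9 = -29844 - 9 = -29853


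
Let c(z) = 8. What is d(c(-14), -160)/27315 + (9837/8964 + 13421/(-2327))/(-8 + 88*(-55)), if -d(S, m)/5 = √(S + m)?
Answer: 10823905/11236170816 - 2*I*√38/5463 ≈ 0.00096331 - 0.0022568*I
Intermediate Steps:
d(S, m) = -5*√(S + m)
d(c(-14), -160)/27315 + (9837/8964 + 13421/(-2327))/(-8 + 88*(-55)) = -5*√(8 - 160)/27315 + (9837/8964 + 13421/(-2327))/(-8 + 88*(-55)) = -10*I*√38*(1/27315) + (9837*(1/8964) + 13421*(-1/2327))/(-8 - 4840) = -10*I*√38*(1/27315) + (1093/996 - 13421/2327)/(-4848) = -10*I*√38*(1/27315) - 10823905/2317692*(-1/4848) = -2*I*√38/5463 + 10823905/11236170816 = 10823905/11236170816 - 2*I*√38/5463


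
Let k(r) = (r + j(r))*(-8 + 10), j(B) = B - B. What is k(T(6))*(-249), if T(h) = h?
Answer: -2988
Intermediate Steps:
j(B) = 0
k(r) = 2*r (k(r) = (r + 0)*(-8 + 10) = r*2 = 2*r)
k(T(6))*(-249) = (2*6)*(-249) = 12*(-249) = -2988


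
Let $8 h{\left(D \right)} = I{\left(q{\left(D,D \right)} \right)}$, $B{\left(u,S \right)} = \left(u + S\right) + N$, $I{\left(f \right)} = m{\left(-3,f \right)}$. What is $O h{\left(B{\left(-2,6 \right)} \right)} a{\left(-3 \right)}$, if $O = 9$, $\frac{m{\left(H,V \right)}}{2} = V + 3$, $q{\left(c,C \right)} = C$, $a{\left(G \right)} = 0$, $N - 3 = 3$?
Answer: $0$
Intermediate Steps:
$N = 6$ ($N = 3 + 3 = 6$)
$m{\left(H,V \right)} = 6 + 2 V$ ($m{\left(H,V \right)} = 2 \left(V + 3\right) = 2 \left(3 + V\right) = 6 + 2 V$)
$I{\left(f \right)} = 6 + 2 f$
$B{\left(u,S \right)} = 6 + S + u$ ($B{\left(u,S \right)} = \left(u + S\right) + 6 = \left(S + u\right) + 6 = 6 + S + u$)
$h{\left(D \right)} = \frac{3}{4} + \frac{D}{4}$ ($h{\left(D \right)} = \frac{6 + 2 D}{8} = \frac{3}{4} + \frac{D}{4}$)
$O h{\left(B{\left(-2,6 \right)} \right)} a{\left(-3 \right)} = 9 \left(\frac{3}{4} + \frac{6 + 6 - 2}{4}\right) 0 = 9 \left(\frac{3}{4} + \frac{1}{4} \cdot 10\right) 0 = 9 \left(\frac{3}{4} + \frac{5}{2}\right) 0 = 9 \cdot \frac{13}{4} \cdot 0 = \frac{117}{4} \cdot 0 = 0$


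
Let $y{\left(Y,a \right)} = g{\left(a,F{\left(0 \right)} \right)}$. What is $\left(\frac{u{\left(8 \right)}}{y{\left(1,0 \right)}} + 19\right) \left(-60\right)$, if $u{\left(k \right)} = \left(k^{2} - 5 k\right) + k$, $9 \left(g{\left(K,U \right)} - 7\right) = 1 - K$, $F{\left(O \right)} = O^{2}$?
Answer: $-1410$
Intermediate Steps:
$g{\left(K,U \right)} = \frac{64}{9} - \frac{K}{9}$ ($g{\left(K,U \right)} = 7 + \frac{1 - K}{9} = 7 - \left(- \frac{1}{9} + \frac{K}{9}\right) = \frac{64}{9} - \frac{K}{9}$)
$y{\left(Y,a \right)} = \frac{64}{9} - \frac{a}{9}$
$u{\left(k \right)} = k^{2} - 4 k$
$\left(\frac{u{\left(8 \right)}}{y{\left(1,0 \right)}} + 19\right) \left(-60\right) = \left(\frac{8 \left(-4 + 8\right)}{\frac{64}{9} - 0} + 19\right) \left(-60\right) = \left(\frac{8 \cdot 4}{\frac{64}{9} + 0} + 19\right) \left(-60\right) = \left(\frac{32}{\frac{64}{9}} + 19\right) \left(-60\right) = \left(32 \cdot \frac{9}{64} + 19\right) \left(-60\right) = \left(\frac{9}{2} + 19\right) \left(-60\right) = \frac{47}{2} \left(-60\right) = -1410$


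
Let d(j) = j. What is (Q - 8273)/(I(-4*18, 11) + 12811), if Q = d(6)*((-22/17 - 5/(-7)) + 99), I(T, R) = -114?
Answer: -914215/1510943 ≈ -0.60506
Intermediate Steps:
Q = 70272/119 (Q = 6*((-22/17 - 5/(-7)) + 99) = 6*((-22*1/17 - 5*(-⅐)) + 99) = 6*((-22/17 + 5/7) + 99) = 6*(-69/119 + 99) = 6*(11712/119) = 70272/119 ≈ 590.52)
(Q - 8273)/(I(-4*18, 11) + 12811) = (70272/119 - 8273)/(-114 + 12811) = -914215/119/12697 = -914215/119*1/12697 = -914215/1510943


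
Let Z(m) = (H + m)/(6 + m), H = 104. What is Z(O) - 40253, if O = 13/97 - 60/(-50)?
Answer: -143128834/3557 ≈ -40239.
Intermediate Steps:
O = 647/485 (O = 13*(1/97) - 60*(-1/50) = 13/97 + 6/5 = 647/485 ≈ 1.3340)
Z(m) = (104 + m)/(6 + m)
Z(O) - 40253 = (104 + 647/485)/(6 + 647/485) - 40253 = (51087/485)/(3557/485) - 40253 = (485/3557)*(51087/485) - 40253 = 51087/3557 - 40253 = -143128834/3557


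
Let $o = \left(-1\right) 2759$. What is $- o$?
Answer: $2759$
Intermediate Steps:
$o = -2759$
$- o = \left(-1\right) \left(-2759\right) = 2759$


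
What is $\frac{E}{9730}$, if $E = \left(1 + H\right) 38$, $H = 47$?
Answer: $\frac{912}{4865} \approx 0.18746$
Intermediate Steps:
$E = 1824$ ($E = \left(1 + 47\right) 38 = 48 \cdot 38 = 1824$)
$\frac{E}{9730} = \frac{1824}{9730} = 1824 \cdot \frac{1}{9730} = \frac{912}{4865}$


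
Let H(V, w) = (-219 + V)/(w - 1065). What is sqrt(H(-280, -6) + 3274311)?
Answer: 2*sqrt(104326930505)/357 ≈ 1809.5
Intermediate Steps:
H(V, w) = (-219 + V)/(-1065 + w)
sqrt(H(-280, -6) + 3274311) = sqrt((-219 - 280)/(-1065 - 6) + 3274311) = sqrt(-499/(-1071) + 3274311) = sqrt(-1/1071*(-499) + 3274311) = sqrt(499/1071 + 3274311) = sqrt(3506787580/1071) = 2*sqrt(104326930505)/357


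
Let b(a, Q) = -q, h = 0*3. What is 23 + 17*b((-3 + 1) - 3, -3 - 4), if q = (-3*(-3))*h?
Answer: 23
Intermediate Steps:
h = 0
q = 0 (q = -3*(-3)*0 = 9*0 = 0)
b(a, Q) = 0 (b(a, Q) = -1*0 = 0)
23 + 17*b((-3 + 1) - 3, -3 - 4) = 23 + 17*0 = 23 + 0 = 23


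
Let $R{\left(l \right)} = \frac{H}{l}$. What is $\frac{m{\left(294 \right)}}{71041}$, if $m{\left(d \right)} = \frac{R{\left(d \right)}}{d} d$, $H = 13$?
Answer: $\frac{13}{20886054} \approx 6.2242 \cdot 10^{-7}$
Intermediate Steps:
$R{\left(l \right)} = \frac{13}{l}$
$m{\left(d \right)} = \frac{13}{d}$ ($m{\left(d \right)} = \frac{13 \frac{1}{d}}{d} d = \frac{13}{d^{2}} d = \frac{13}{d}$)
$\frac{m{\left(294 \right)}}{71041} = \frac{13 \cdot \frac{1}{294}}{71041} = 13 \cdot \frac{1}{294} \cdot \frac{1}{71041} = \frac{13}{294} \cdot \frac{1}{71041} = \frac{13}{20886054}$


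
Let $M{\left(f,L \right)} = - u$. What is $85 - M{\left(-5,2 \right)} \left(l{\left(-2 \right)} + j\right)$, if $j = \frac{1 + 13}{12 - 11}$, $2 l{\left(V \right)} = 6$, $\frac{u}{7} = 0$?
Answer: $85$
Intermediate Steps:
$u = 0$ ($u = 7 \cdot 0 = 0$)
$l{\left(V \right)} = 3$ ($l{\left(V \right)} = \frac{1}{2} \cdot 6 = 3$)
$M{\left(f,L \right)} = 0$ ($M{\left(f,L \right)} = \left(-1\right) 0 = 0$)
$j = 14$ ($j = \frac{14}{1} = 14 \cdot 1 = 14$)
$85 - M{\left(-5,2 \right)} \left(l{\left(-2 \right)} + j\right) = 85 - 0 \left(3 + 14\right) = 85 - 0 \cdot 17 = 85 - 0 = 85 + 0 = 85$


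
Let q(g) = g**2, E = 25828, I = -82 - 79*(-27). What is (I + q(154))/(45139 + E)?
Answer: 25767/70967 ≈ 0.36308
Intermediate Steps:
I = 2051 (I = -82 + 2133 = 2051)
(I + q(154))/(45139 + E) = (2051 + 154**2)/(45139 + 25828) = (2051 + 23716)/70967 = 25767*(1/70967) = 25767/70967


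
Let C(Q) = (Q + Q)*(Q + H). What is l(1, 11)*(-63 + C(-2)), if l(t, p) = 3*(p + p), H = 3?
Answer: -4422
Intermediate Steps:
l(t, p) = 6*p (l(t, p) = 3*(2*p) = 6*p)
C(Q) = 2*Q*(3 + Q) (C(Q) = (Q + Q)*(Q + 3) = (2*Q)*(3 + Q) = 2*Q*(3 + Q))
l(1, 11)*(-63 + C(-2)) = (6*11)*(-63 + 2*(-2)*(3 - 2)) = 66*(-63 + 2*(-2)*1) = 66*(-63 - 4) = 66*(-67) = -4422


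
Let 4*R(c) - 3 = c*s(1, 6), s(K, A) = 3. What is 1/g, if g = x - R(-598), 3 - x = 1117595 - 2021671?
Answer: 4/3618107 ≈ 1.1056e-6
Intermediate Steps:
R(c) = ¾ + 3*c/4 (R(c) = ¾ + (c*3)/4 = ¾ + (3*c)/4 = ¾ + 3*c/4)
x = 904079 (x = 3 - (1117595 - 2021671) = 3 - 1*(-904076) = 3 + 904076 = 904079)
g = 3618107/4 (g = 904079 - (¾ + (¾)*(-598)) = 904079 - (¾ - 897/2) = 904079 - 1*(-1791/4) = 904079 + 1791/4 = 3618107/4 ≈ 9.0453e+5)
1/g = 1/(3618107/4) = 4/3618107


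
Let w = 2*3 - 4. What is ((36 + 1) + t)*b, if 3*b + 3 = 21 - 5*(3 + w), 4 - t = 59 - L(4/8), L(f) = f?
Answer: 245/6 ≈ 40.833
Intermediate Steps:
w = 2 (w = 6 - 4 = 2)
t = -109/2 (t = 4 - (59 - 4/8) = 4 - (59 - 1*½) = 4 - (59 - ½) = 4 - 1*117/2 = 4 - 117/2 = -109/2 ≈ -54.500)
b = -7/3 (b = -1 + (21 - 5*(3 + 2))/3 = -1 + (21 - 5*5)/3 = -1 + (21 - 1*25)/3 = -1 + (21 - 25)/3 = -1 + (⅓)*(-4) = -1 - 4/3 = -7/3 ≈ -2.3333)
((36 + 1) + t)*b = ((36 + 1) - 109/2)*(-7/3) = (37 - 109/2)*(-7/3) = -35/2*(-7/3) = 245/6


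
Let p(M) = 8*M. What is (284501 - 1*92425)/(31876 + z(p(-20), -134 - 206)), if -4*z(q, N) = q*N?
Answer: 48019/4569 ≈ 10.510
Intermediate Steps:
z(q, N) = -N*q/4 (z(q, N) = -q*N/4 = -N*q/4)
(284501 - 1*92425)/(31876 + z(p(-20), -134 - 206)) = (284501 - 1*92425)/(31876 - (-134 - 206)*8*(-20)/4) = (284501 - 92425)/(31876 - ¼*(-340)*(-160)) = 192076/(31876 - 13600) = 192076/18276 = 192076*(1/18276) = 48019/4569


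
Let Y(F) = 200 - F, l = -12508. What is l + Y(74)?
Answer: -12382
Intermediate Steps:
l + Y(74) = -12508 + (200 - 1*74) = -12508 + (200 - 74) = -12508 + 126 = -12382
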